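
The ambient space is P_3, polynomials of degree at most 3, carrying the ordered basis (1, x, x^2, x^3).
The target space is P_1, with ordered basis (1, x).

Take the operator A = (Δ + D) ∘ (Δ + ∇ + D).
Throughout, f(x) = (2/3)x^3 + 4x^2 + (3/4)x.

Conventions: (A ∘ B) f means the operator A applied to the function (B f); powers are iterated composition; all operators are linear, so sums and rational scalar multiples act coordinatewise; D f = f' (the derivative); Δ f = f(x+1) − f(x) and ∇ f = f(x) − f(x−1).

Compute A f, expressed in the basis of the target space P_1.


Δ f = 2x^2 + 10x + 65/12
∇ f = 2x^2 + 6x - 31/12
D f = 2x^2 + 8x + 3/4
(Δ + ∇ + D) f = 6x^2 + 24x + 43/12
Δ (Δ + ∇ + D) f = 12x + 30
D (Δ + ∇ + D) f = 12x + 24
(Δ + D) (Δ + ∇ + D) f = 24x + 54

g(x) = 24x + 54


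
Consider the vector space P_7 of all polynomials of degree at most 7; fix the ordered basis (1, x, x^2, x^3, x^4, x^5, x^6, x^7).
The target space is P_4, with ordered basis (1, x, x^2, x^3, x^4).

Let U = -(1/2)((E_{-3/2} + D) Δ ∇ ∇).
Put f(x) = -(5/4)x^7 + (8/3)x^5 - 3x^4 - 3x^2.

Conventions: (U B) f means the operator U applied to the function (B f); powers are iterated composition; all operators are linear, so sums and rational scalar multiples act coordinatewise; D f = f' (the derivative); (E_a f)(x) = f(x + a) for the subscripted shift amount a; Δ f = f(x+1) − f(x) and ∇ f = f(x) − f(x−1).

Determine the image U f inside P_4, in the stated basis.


the result is g(x) = (525/4)x^4 - 525x^3 + (19835/8)x^2 - 4004x + 150421/64

∇ f = -(35/4)x^6 + (105/4)x^5 - (365/12)x^4 + (61/12)x^3 + (221/12)x^2 - (271/12)x + 89/12
∇ ∇ f = -(105/2)x^5 + (525/2)x^4 - (3355/6)x^3 + (1183/2)x^2 - (1703/6)x + 59/2
Δ ∇ ∇ f = -(525/2)x^4 + 525x^3 - (1255/2)x^2 + 293x - 83/2
E_{-3/2} (Δ ∇) ∇ f = -(525/2)x^4 + 2100x^3 - (26135/4)x^2 + 9263x - 159797/32
D (Δ ∇) ∇ f = -1050x^3 + 1575x^2 - 1255x + 293
(E_{-3/2} + D) (Δ ∇) ∇ f = -(525/2)x^4 + 1050x^3 - (19835/4)x^2 + 8008x - 150421/32
(-(1/2)((E_{-3/2} + D) Δ ∇ ∇)) f = (525/4)x^4 - 525x^3 + (19835/8)x^2 - 4004x + 150421/64


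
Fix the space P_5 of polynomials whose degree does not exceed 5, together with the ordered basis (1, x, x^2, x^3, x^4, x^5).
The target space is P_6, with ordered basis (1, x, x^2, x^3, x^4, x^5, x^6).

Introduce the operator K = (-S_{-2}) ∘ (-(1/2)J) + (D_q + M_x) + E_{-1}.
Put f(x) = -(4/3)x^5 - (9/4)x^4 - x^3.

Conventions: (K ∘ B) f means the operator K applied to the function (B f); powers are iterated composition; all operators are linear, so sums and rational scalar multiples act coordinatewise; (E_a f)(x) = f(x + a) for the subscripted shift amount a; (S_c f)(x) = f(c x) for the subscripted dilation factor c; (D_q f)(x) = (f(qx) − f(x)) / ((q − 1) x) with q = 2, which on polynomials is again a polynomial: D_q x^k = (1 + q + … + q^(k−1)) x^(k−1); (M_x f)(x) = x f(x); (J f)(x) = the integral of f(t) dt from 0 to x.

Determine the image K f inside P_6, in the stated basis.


g(x) = -(76/9)x^6 + (217/60)x^5 - (479/12)x^4 - (469/12)x^3 - (25/6)x^2 - (2/3)x + 1/12

J f = -(2/9)x^6 - (9/20)x^5 - (1/4)x^4
(-(1/2)J) f = (1/9)x^6 + (9/40)x^5 + (1/8)x^4
S_{-2} (-(1/2)J) f = (64/9)x^6 - (36/5)x^5 + 2x^4
(-S_{-2}) (-(1/2)J) f = -(64/9)x^6 + (36/5)x^5 - 2x^4
D_q f = -(124/3)x^4 - (135/4)x^3 - 7x^2
M_x f = -(4/3)x^6 - (9/4)x^5 - x^4
(D_q + M_x) f = -(4/3)x^6 - (9/4)x^5 - (127/3)x^4 - (135/4)x^3 - 7x^2
E_{-1} f = -(4/3)x^5 + (53/12)x^4 - (16/3)x^3 + (17/6)x^2 - (2/3)x + 1/12
((-S_{-2}) ∘ (-(1/2)J) + (D_q + M_x) + E_{-1}) f = -(76/9)x^6 + (217/60)x^5 - (479/12)x^4 - (469/12)x^3 - (25/6)x^2 - (2/3)x + 1/12


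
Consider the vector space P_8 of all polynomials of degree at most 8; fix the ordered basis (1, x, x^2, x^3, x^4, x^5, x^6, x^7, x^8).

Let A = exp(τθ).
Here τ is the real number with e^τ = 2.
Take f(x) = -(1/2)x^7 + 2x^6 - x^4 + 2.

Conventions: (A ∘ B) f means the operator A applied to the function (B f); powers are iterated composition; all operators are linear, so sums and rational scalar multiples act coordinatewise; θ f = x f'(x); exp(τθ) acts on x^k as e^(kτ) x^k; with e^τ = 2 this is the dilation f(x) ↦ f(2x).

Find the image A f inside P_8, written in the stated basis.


exp(τθ) x^k = e^(kτ) x^k; with e^τ = 2 this sends x^k to 2^k x^k
x^4 ↦ 16 x^4
x^6 ↦ 64 x^6
x^7 ↦ 128 x^7
applying this coordinatewise to f: exp(τθ) f = -64x^7 + 128x^6 - 16x^4 + 2

the image equals g(x) = -64x^7 + 128x^6 - 16x^4 + 2


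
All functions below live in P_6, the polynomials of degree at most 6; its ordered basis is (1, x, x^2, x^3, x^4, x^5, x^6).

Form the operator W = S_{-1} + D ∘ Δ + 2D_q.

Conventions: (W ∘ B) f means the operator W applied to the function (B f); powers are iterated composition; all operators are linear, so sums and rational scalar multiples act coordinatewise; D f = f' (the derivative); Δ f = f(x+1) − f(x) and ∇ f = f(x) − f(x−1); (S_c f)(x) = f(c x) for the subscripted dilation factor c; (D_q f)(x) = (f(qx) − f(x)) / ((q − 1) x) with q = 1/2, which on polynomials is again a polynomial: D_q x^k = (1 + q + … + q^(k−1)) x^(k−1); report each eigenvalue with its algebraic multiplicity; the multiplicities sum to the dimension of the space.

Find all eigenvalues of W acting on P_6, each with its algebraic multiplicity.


image of 1: 1
image of x: -x + 2
image of x^2: x^2 + 3x + 2
image of x^3: -x^3 + (7/2)x^2 + 6x + 3
image of x^4: x^4 + (15/4)x^3 + 12x^2 + 12x + 4
image of x^5: -x^5 + (31/8)x^4 + 20x^3 + 30x^2 + 20x + 5
image of x^6: x^6 + (63/16)x^5 + 30x^4 + 60x^3 + 60x^2 + 30x + 6
the matrix is upper triangular; its diagonal is (1, -1, 1, -1, 1, -1, 1)
for a triangular matrix the eigenvalues are the diagonal entries, with algebraic multiplicity their repetition count

λ = -1 (multiplicity 3), λ = 1 (multiplicity 4)


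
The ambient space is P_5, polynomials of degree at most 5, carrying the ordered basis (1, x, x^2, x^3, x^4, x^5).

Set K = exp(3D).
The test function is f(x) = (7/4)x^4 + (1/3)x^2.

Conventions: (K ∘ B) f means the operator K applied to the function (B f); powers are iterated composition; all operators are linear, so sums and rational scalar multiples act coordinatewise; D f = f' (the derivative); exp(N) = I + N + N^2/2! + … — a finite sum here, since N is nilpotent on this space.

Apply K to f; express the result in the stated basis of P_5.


the image equals g(x) = (7/4)x^4 + 21x^3 + (569/6)x^2 + 191x + 579/4

order-1 term: 21x^3 + 2x
order-2 term: (189/2)x^2 + 3
order-3 term: 189x
order-4 term: 567/4
the series for exp(3D) f terminates at order 4
exp(3D) f = (7/4)x^4 + 21x^3 + (569/6)x^2 + 191x + 579/4


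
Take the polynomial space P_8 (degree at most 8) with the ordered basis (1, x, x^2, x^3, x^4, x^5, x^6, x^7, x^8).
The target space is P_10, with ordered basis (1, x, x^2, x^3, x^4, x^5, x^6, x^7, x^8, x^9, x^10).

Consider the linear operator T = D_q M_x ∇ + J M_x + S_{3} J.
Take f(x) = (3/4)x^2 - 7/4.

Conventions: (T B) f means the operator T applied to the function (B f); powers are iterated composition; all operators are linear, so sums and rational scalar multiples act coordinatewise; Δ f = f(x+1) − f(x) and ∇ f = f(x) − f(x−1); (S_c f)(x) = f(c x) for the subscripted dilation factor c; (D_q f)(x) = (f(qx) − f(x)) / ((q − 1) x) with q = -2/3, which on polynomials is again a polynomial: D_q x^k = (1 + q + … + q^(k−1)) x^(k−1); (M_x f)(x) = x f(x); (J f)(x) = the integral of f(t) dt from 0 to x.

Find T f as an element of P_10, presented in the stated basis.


∇ f = (3/2)x - 3/4
M_x ∇ f = (3/2)x^2 - (3/4)x
D_q M_x ∇ f = (1/2)x - 3/4
M_x f = (3/4)x^3 - (7/4)x
J M_x f = (3/16)x^4 - (7/8)x^2
J f = (1/4)x^3 - (7/4)x
S_{3} J f = (27/4)x^3 - (21/4)x
(D_q M_x ∇ + J M_x + S_{3} J) f = (3/16)x^4 + (27/4)x^3 - (7/8)x^2 - (19/4)x - 3/4

the result is g(x) = (3/16)x^4 + (27/4)x^3 - (7/8)x^2 - (19/4)x - 3/4


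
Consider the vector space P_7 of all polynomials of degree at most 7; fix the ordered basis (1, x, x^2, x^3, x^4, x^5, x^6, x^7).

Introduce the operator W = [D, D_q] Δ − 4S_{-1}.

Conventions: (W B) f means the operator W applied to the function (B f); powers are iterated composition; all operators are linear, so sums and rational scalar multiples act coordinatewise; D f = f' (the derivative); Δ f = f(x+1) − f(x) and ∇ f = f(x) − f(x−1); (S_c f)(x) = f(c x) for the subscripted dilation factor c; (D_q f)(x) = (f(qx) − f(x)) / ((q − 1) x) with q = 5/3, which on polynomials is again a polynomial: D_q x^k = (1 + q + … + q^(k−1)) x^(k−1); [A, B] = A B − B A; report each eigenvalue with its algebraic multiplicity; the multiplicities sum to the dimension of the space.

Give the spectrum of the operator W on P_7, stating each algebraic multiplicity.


λ = -4 (multiplicity 4), λ = 4 (multiplicity 4)

image of 1: -4
image of x: 4x
image of x^2: -4x^2
image of x^3: 4x^3 + 2
image of x^4: -4x^4 + (104/9)x + 4
image of x^5: 4x^5 + (380/9)x^2 + (260/9)x + 20/3
image of x^6: -4x^6 + (3368/27)x^3 + (380/3)x^2 + (520/9)x + 10
image of x^7: 4x^7 + (79114/243)x^4 + (11788/27)x^3 + (2660/9)x^2 + (910/9)x + 14
the matrix is upper triangular; its diagonal is (-4, 4, -4, 4, -4, 4, -4, 4)
for a triangular matrix the eigenvalues are the diagonal entries, with algebraic multiplicity their repetition count


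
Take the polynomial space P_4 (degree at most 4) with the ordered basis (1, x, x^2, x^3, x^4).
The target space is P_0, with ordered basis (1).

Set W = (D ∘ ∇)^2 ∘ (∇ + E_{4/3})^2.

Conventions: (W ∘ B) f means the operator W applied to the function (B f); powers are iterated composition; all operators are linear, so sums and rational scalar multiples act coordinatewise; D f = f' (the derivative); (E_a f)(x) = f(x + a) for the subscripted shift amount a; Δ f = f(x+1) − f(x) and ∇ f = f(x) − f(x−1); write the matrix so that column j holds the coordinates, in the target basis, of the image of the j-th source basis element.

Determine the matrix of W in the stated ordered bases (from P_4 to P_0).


image of 1: 0
image of x: 0
image of x^2: 0
image of x^3: 0
image of x^4: 24
each image's coordinates form column j of the matrix

the matrix is [[0, 0, 0, 0, 24]] (rows listed top to bottom)


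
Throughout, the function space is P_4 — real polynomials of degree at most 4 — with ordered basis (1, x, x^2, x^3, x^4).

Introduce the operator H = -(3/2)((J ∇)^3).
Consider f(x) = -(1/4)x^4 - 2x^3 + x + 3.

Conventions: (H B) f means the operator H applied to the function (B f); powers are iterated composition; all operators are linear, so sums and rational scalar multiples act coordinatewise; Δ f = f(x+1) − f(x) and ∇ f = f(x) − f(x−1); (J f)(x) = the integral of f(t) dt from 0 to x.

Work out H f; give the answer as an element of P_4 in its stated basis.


∇ f = -x^3 - (9/2)x^2 + 5x - 3/4
J ∇ f = -(1/4)x^4 - (3/2)x^3 + (5/2)x^2 - (3/4)x
∇ (J ∇) f = -x^3 - 3x^2 + (17/2)x - 9/2
J ∇ (J ∇) f = -(1/4)x^4 - x^3 + (17/4)x^2 - (9/2)x
∇ (J ∇) (J ∇) f = -x^3 - (3/2)x^2 + (21/2)x - 19/2
J ∇ (J ∇) (J ∇) f = -(1/4)x^4 - (1/2)x^3 + (21/4)x^2 - (19/2)x
(-(3/2)((J ∇)^3)) f = (3/8)x^4 + (3/4)x^3 - (63/8)x^2 + (57/4)x

the result is g(x) = (3/8)x^4 + (3/4)x^3 - (63/8)x^2 + (57/4)x


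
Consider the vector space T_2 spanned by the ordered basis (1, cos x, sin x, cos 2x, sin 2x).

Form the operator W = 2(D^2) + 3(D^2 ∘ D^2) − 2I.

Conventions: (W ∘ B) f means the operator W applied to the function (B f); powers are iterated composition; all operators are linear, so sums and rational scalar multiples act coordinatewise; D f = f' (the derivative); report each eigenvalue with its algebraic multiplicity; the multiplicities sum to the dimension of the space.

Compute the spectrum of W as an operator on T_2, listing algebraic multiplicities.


λ = -2 (multiplicity 1), λ = -1 (multiplicity 2), λ = 38 (multiplicity 2)

image of 1: -2
image of cos x: -cos x
image of sin x: -sin x
image of cos 2x: 38cos 2x
image of sin 2x: 38sin 2x
the matrix is diagonal; its diagonal is (-2, -1, -1, 38, 38)
for a triangular matrix the eigenvalues are the diagonal entries, with algebraic multiplicity their repetition count


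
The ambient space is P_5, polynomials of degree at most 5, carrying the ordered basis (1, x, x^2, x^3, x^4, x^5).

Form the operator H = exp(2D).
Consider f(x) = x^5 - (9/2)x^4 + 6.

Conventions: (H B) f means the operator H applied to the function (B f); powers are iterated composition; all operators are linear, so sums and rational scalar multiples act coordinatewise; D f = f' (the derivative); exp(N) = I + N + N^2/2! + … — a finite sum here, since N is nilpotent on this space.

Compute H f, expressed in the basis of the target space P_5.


the result is g(x) = x^5 + (11/2)x^4 + 4x^3 - 28x^2 - 64x - 34

order-1 term: 10x^4 - 36x^3
order-2 term: 40x^3 - 108x^2
order-3 term: 80x^2 - 144x
order-4 term: 80x - 72
order-5 term: 32
the series for exp(2D) f terminates at order 5
exp(2D) f = x^5 + (11/2)x^4 + 4x^3 - 28x^2 - 64x - 34


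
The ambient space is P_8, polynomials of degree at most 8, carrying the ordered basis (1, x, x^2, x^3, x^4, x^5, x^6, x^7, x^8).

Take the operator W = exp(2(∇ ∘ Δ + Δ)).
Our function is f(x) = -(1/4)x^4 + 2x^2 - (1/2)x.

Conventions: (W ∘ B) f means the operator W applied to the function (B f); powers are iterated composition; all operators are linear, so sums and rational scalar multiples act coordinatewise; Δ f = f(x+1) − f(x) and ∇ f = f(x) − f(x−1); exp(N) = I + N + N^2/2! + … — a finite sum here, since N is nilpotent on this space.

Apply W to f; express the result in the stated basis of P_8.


order-1 term: -2x^3 - 9x^2 + 6x + 19/2
order-2 term: -6x^2 - 36x - 23
order-3 term: -8x - 36
order-4 term: -4
the series for exp(2(∇ ∘ Δ + Δ)) f terminates at order 4
exp(2(∇ ∘ Δ + Δ)) f = -(1/4)x^4 - 2x^3 - 13x^2 - (77/2)x - 107/2

g(x) = -(1/4)x^4 - 2x^3 - 13x^2 - (77/2)x - 107/2


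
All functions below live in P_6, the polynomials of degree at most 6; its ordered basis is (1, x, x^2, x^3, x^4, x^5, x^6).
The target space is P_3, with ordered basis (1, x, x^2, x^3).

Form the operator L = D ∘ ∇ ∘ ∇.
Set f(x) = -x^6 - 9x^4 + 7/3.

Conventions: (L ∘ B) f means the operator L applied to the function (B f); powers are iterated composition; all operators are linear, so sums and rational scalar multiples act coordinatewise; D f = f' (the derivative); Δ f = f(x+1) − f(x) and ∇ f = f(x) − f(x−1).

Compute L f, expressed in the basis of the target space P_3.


g(x) = -120x^3 + 360x^2 - 636x + 396

∇ f = -6x^5 + 15x^4 - 56x^3 + 69x^2 - 42x + 10
∇ ∇ f = -30x^4 + 120x^3 - 318x^2 + 396x - 188
D (∇ ∘ ∇) f = -120x^3 + 360x^2 - 636x + 396


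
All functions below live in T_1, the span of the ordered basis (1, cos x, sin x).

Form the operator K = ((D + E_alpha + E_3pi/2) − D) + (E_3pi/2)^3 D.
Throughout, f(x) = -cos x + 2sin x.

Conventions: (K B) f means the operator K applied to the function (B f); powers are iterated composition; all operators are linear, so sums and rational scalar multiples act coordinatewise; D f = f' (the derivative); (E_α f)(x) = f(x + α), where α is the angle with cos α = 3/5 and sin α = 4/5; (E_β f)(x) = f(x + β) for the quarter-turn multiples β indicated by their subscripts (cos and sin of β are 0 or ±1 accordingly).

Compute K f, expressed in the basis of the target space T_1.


g(x) = -sin x

D f = 2cos x + sin x
E_alpha f = cos x + 2sin x
E_3pi/2 f = -2cos x - sin x
(D + E_alpha + E_3pi/2) f = cos x + 2sin x
D f = 2cos x + sin x
(-D) f = -2cos x - sin x
((D + E_alpha + E_3pi/2) − D) f = -cos x + sin x
D f = 2cos x + sin x
E_3pi/2 D f = -cos x + 2sin x
E_3pi/2 E_3pi/2 D f = -2cos x - sin x
E_3pi/2 E_3pi/2 E_3pi/2 D f = cos x - 2sin x
(((D + E_alpha + E_3pi/2) − D) + (E_3pi/2)^3 D) f = -sin x


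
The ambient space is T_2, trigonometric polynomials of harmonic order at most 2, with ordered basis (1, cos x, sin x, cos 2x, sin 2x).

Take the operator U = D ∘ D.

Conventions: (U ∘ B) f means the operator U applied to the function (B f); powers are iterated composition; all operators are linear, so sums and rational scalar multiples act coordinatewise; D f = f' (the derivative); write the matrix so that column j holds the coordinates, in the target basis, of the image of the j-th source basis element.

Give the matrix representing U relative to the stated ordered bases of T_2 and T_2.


the matrix is [[0, 0, 0, 0, 0]; [0, -1, 0, 0, 0]; [0, 0, -1, 0, 0]; [0, 0, 0, -4, 0]; [0, 0, 0, 0, -4]] (rows listed top to bottom)

image of 1: 0
image of cos x: -cos x
image of sin x: -sin x
image of cos 2x: -4cos 2x
image of sin 2x: -4sin 2x
each image's coordinates form column j of the matrix


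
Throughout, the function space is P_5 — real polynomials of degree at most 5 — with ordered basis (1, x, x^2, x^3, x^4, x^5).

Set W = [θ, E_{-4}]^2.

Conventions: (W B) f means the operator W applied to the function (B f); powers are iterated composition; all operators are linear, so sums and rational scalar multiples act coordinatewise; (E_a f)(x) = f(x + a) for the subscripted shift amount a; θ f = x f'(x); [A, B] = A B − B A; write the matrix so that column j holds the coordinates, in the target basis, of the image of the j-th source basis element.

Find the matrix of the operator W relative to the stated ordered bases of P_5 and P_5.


image of 1: 0
image of x: 0
image of x^2: 32
image of x^3: 96x - 768
image of x^4: 192x^2 - 3072x + 12288
image of x^5: 320x^3 - 7680x^2 + 61440x - 163840
each image's coordinates form column j of the matrix

the matrix is [[0, 0, 32, -768, 12288, -163840]; [0, 0, 0, 96, -3072, 61440]; [0, 0, 0, 0, 192, -7680]; [0, 0, 0, 0, 0, 320]; [0, 0, 0, 0, 0, 0]; [0, 0, 0, 0, 0, 0]] (rows listed top to bottom)


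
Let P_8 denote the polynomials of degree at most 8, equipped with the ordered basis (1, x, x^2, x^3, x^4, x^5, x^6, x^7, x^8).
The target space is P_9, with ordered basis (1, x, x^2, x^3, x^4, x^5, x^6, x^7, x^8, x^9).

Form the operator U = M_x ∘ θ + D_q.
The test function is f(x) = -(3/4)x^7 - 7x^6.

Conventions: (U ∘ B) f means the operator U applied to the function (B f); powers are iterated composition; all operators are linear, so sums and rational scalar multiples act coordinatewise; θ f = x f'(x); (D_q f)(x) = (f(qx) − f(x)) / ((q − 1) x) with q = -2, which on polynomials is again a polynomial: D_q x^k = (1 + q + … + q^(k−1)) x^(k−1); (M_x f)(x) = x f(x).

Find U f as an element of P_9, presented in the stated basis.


θ f = -(21/4)x^7 - 42x^6
M_x θ f = -(21/4)x^8 - 42x^7
D_q f = -(129/4)x^6 + 147x^5
(M_x ∘ θ + D_q) f = -(21/4)x^8 - 42x^7 - (129/4)x^6 + 147x^5

the result is g(x) = -(21/4)x^8 - 42x^7 - (129/4)x^6 + 147x^5


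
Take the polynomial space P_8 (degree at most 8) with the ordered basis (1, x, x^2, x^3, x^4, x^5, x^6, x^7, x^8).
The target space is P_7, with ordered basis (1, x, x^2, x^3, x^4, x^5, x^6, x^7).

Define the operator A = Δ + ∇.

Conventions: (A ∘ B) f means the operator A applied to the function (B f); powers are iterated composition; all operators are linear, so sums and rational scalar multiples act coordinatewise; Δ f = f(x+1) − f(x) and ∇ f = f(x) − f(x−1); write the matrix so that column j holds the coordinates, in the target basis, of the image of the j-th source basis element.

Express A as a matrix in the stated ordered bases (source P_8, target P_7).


image of 1: 0
image of x: 2
image of x^2: 4x
image of x^3: 6x^2 + 2
image of x^4: 8x^3 + 8x
image of x^5: 10x^4 + 20x^2 + 2
image of x^6: 12x^5 + 40x^3 + 12x
image of x^7: 14x^6 + 70x^4 + 42x^2 + 2
image of x^8: 16x^7 + 112x^5 + 112x^3 + 16x
each image's coordinates form column j of the matrix

the matrix is [[0, 2, 0, 2, 0, 2, 0, 2, 0]; [0, 0, 4, 0, 8, 0, 12, 0, 16]; [0, 0, 0, 6, 0, 20, 0, 42, 0]; [0, 0, 0, 0, 8, 0, 40, 0, 112]; [0, 0, 0, 0, 0, 10, 0, 70, 0]; [0, 0, 0, 0, 0, 0, 12, 0, 112]; [0, 0, 0, 0, 0, 0, 0, 14, 0]; [0, 0, 0, 0, 0, 0, 0, 0, 16]] (rows listed top to bottom)


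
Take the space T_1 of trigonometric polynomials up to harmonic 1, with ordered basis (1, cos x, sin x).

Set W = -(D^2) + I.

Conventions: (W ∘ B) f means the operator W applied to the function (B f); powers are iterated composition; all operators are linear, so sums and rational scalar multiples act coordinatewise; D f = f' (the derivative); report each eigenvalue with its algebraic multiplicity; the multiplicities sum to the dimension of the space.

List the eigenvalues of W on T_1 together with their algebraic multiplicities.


image of 1: 1
image of cos x: 2cos x
image of sin x: 2sin x
the matrix is diagonal; its diagonal is (1, 2, 2)
for a triangular matrix the eigenvalues are the diagonal entries, with algebraic multiplicity their repetition count

λ = 1 (multiplicity 1), λ = 2 (multiplicity 2)


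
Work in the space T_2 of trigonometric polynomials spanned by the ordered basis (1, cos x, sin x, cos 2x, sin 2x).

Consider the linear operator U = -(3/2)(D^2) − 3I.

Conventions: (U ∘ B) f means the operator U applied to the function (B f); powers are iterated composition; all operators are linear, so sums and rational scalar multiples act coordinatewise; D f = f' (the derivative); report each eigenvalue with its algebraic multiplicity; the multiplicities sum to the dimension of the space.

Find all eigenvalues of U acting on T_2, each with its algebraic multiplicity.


λ = -3 (multiplicity 1), λ = -3/2 (multiplicity 2), λ = 3 (multiplicity 2)

image of 1: -3
image of cos x: -(3/2)cos x
image of sin x: -(3/2)sin x
image of cos 2x: 3cos 2x
image of sin 2x: 3sin 2x
the matrix is diagonal; its diagonal is (-3, -3/2, -3/2, 3, 3)
for a triangular matrix the eigenvalues are the diagonal entries, with algebraic multiplicity their repetition count


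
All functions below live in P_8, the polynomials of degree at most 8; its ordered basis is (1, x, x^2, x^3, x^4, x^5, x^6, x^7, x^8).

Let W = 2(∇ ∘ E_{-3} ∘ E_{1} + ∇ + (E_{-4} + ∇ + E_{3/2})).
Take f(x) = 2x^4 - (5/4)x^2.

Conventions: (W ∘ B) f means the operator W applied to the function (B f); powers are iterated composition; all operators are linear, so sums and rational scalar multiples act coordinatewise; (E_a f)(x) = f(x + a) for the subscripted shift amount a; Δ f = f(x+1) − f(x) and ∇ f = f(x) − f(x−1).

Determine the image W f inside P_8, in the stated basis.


E_{1} f = 2x^4 + 8x^3 + (43/4)x^2 + (11/2)x + 3/4
E_{-3} E_{1} f = 2x^4 - 16x^3 + (187/4)x^2 - 59x + 27
∇ E_{-3} E_{1} f = 8x^3 - 60x^2 + (299/2)x - 495/4
∇ f = 8x^3 - 12x^2 + (11/2)x - 3/4
E_{-4} f = 2x^4 - 32x^3 + (763/4)x^2 - 502x + 492
∇ f = 8x^3 - 12x^2 + (11/2)x - 3/4
E_{3/2} f = 2x^4 + 12x^3 + (103/4)x^2 + (93/4)x + 117/16
(E_{-4} + ∇ + E_{3/2}) f = 4x^4 - 12x^3 + (409/2)x^2 - (1893/4)x + 7977/16
(∇ ∘ E_{-3} ∘ E_{1} + ∇ + (E_{-4} + ∇ + E_{3/2})) f = 4x^4 + 4x^3 + (265/2)x^2 - (1273/4)x + 5985/16
(2(∇ ∘ E_{-3} ∘ E_{1} + ∇ + (E_{-4} + ∇ + E_{3/2}))) f = 8x^4 + 8x^3 + 265x^2 - (1273/2)x + 5985/8

g(x) = 8x^4 + 8x^3 + 265x^2 - (1273/2)x + 5985/8


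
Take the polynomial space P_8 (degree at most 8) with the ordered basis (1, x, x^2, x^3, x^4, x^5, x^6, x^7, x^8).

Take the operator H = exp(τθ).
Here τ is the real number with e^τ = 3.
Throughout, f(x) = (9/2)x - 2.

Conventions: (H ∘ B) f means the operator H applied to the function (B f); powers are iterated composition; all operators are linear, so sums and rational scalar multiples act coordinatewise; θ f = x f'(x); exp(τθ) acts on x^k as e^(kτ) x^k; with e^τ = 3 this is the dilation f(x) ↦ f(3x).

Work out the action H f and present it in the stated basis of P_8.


exp(τθ) x^k = e^(kτ) x^k; with e^τ = 3 this sends x^k to 3^k x^k
x ↦ 3 x
applying this coordinatewise to f: exp(τθ) f = (27/2)x - 2

the result is g(x) = (27/2)x - 2


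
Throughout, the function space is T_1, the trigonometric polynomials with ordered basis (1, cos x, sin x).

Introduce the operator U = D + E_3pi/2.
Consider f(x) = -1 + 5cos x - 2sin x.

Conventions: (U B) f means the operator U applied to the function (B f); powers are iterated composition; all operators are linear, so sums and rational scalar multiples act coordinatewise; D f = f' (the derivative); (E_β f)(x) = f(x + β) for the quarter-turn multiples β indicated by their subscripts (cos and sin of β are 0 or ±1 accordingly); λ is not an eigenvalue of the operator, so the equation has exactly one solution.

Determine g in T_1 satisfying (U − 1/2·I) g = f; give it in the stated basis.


the result is g(x) = -2 - 10cos x + 4sin x

write g with unknown coordinates in the stated basis and equate coefficients in (U − 1/2·I) g = f
solving from the highest basis element down gives g = -2 - 10cos x + 4sin x
check: U g = -2
so U g − 1/2·g = -1 + 5cos x - 2sin x = f ✓


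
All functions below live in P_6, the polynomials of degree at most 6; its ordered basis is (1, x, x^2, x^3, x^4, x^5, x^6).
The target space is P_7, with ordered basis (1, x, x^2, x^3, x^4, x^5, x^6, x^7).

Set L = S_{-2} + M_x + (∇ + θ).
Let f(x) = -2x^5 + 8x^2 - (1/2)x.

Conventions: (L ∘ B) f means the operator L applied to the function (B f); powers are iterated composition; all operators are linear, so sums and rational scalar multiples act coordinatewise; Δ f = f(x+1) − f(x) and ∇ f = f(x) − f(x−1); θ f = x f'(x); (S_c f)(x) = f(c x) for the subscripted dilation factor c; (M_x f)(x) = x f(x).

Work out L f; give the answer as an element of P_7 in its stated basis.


g(x) = -2x^6 + 54x^5 - 10x^4 + 28x^3 + (55/2)x^2 + (53/2)x - 21/2

S_{-2} f = 64x^5 + 32x^2 + x
M_x f = -2x^6 + 8x^3 - (1/2)x^2
∇ f = -10x^4 + 20x^3 - 20x^2 + 26x - 21/2
θ f = -10x^5 + 16x^2 - (1/2)x
(∇ + θ) f = -10x^5 - 10x^4 + 20x^3 - 4x^2 + (51/2)x - 21/2
(S_{-2} + M_x + (∇ + θ)) f = -2x^6 + 54x^5 - 10x^4 + 28x^3 + (55/2)x^2 + (53/2)x - 21/2


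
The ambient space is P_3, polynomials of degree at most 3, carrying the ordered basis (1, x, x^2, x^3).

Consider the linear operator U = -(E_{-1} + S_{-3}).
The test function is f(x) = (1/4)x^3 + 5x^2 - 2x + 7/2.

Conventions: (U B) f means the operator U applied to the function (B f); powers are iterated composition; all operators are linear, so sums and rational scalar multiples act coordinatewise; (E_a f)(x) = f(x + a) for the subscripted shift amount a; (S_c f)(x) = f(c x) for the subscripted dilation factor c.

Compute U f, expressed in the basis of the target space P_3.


g(x) = (13/2)x^3 - (197/4)x^2 + (21/4)x - 55/4

E_{-1} f = (1/4)x^3 + (17/4)x^2 - (45/4)x + 41/4
S_{-3} f = -(27/4)x^3 + 45x^2 + 6x + 7/2
(E_{-1} + S_{-3}) f = -(13/2)x^3 + (197/4)x^2 - (21/4)x + 55/4
(-(E_{-1} + S_{-3})) f = (13/2)x^3 - (197/4)x^2 + (21/4)x - 55/4


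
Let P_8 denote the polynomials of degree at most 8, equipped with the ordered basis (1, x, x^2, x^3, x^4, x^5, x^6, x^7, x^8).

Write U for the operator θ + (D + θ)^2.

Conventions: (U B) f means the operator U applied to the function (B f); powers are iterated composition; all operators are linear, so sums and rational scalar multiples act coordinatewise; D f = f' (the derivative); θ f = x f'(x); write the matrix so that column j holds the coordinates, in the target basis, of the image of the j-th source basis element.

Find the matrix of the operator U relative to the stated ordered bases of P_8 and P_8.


image of 1: 0
image of x: 2x + 1
image of x^2: 6x^2 + 6x + 2
image of x^3: 12x^3 + 15x^2 + 6x
image of x^4: 20x^4 + 28x^3 + 12x^2
image of x^5: 30x^5 + 45x^4 + 20x^3
image of x^6: 42x^6 + 66x^5 + 30x^4
image of x^7: 56x^7 + 91x^6 + 42x^5
image of x^8: 72x^8 + 120x^7 + 56x^6
each image's coordinates form column j of the matrix

the matrix is [[0, 1, 2, 0, 0, 0, 0, 0, 0]; [0, 2, 6, 6, 0, 0, 0, 0, 0]; [0, 0, 6, 15, 12, 0, 0, 0, 0]; [0, 0, 0, 12, 28, 20, 0, 0, 0]; [0, 0, 0, 0, 20, 45, 30, 0, 0]; [0, 0, 0, 0, 0, 30, 66, 42, 0]; [0, 0, 0, 0, 0, 0, 42, 91, 56]; [0, 0, 0, 0, 0, 0, 0, 56, 120]; [0, 0, 0, 0, 0, 0, 0, 0, 72]] (rows listed top to bottom)


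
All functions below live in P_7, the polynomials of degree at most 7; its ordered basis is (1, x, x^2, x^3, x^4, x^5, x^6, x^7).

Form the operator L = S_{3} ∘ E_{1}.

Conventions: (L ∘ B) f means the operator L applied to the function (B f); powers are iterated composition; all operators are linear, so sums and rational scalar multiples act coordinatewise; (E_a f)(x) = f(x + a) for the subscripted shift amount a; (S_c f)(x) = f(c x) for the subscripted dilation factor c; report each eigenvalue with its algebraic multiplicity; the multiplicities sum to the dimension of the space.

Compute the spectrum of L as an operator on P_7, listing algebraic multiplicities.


image of 1: 1
image of x: 3x + 1
image of x^2: 9x^2 + 6x + 1
image of x^3: 27x^3 + 27x^2 + 9x + 1
image of x^4: 81x^4 + 108x^3 + 54x^2 + 12x + 1
image of x^5: 243x^5 + 405x^4 + 270x^3 + 90x^2 + 15x + 1
image of x^6: 729x^6 + 1458x^5 + 1215x^4 + 540x^3 + 135x^2 + 18x + 1
image of x^7: 2187x^7 + 5103x^6 + 5103x^5 + 2835x^4 + 945x^3 + 189x^2 + 21x + 1
the matrix is upper triangular; its diagonal is (1, 3, 9, 27, 81, 243, 729, 2187)
for a triangular matrix the eigenvalues are the diagonal entries, with algebraic multiplicity their repetition count

λ = 1 (multiplicity 1), λ = 3 (multiplicity 1), λ = 9 (multiplicity 1), λ = 27 (multiplicity 1), λ = 81 (multiplicity 1), λ = 243 (multiplicity 1), λ = 729 (multiplicity 1), λ = 2187 (multiplicity 1)


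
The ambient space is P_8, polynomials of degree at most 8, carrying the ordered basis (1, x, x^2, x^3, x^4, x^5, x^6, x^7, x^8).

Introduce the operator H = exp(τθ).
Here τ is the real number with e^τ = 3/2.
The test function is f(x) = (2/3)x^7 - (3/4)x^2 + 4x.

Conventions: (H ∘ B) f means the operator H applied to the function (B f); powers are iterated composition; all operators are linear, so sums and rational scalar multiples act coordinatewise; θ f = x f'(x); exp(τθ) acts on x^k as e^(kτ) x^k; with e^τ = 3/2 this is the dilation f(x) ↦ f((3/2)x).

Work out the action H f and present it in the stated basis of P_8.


the image equals g(x) = (729/64)x^7 - (27/16)x^2 + 6x

exp(τθ) x^k = e^(kτ) x^k; with e^τ = 3/2 this sends x^k to (3/2)^k x^k
x ↦ 3/2 x
x^2 ↦ 9/4 x^2
x^7 ↦ 2187/128 x^7
applying this coordinatewise to f: exp(τθ) f = (729/64)x^7 - (27/16)x^2 + 6x


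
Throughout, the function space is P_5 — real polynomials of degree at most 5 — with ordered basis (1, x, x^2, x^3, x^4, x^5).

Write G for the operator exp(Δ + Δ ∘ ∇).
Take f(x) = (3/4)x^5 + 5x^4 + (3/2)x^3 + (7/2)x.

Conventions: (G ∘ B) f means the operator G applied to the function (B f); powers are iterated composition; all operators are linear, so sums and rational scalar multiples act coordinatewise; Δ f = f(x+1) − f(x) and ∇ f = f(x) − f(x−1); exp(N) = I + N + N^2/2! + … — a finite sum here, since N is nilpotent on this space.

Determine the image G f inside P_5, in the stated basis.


order-1 term: (15/4)x^4 + (85/2)x^3 + 102x^2 + (179/4)x + 83/4
order-2 term: (15/2)x^3 + (195/2)x^2 + (1203/4)x + 809/4
order-3 term: (15/2)x^2 + (175/2)x + 801/4
order-4 term: (15/4)x + 55/2
order-5 term: 3/4
the series for exp(Δ + Δ ∘ ∇) f terminates at order 5
exp(Δ + Δ ∘ ∇) f = (3/4)x^5 + (35/4)x^4 + (103/2)x^3 + 207x^2 + (1761/4)x + 903/2

the result is g(x) = (3/4)x^5 + (35/4)x^4 + (103/2)x^3 + 207x^2 + (1761/4)x + 903/2


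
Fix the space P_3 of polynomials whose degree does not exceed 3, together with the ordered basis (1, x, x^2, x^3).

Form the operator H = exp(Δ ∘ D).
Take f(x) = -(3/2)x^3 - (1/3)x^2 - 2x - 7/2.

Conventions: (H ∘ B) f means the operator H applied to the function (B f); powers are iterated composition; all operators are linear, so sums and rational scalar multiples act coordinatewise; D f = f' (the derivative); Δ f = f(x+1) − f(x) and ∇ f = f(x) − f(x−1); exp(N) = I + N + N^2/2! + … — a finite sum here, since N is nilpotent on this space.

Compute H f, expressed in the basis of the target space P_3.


the image equals g(x) = -(3/2)x^3 - (1/3)x^2 - 11x - 26/3

order-1 term: -9x - 31/6
the series for exp(Δ ∘ D) f terminates at order 1
exp(Δ ∘ D) f = -(3/2)x^3 - (1/3)x^2 - 11x - 26/3


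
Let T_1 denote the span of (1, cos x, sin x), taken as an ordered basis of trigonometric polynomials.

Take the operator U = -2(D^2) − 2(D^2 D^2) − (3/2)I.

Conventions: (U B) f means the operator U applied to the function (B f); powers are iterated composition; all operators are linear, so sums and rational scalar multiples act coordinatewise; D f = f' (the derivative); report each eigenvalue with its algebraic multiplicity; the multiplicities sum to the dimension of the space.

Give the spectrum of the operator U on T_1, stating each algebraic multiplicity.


λ = -3/2 (multiplicity 3)

image of 1: -3/2
image of cos x: -(3/2)cos x
image of sin x: -(3/2)sin x
the matrix is diagonal; its diagonal is (-3/2, -3/2, -3/2)
for a triangular matrix the eigenvalues are the diagonal entries, with algebraic multiplicity their repetition count


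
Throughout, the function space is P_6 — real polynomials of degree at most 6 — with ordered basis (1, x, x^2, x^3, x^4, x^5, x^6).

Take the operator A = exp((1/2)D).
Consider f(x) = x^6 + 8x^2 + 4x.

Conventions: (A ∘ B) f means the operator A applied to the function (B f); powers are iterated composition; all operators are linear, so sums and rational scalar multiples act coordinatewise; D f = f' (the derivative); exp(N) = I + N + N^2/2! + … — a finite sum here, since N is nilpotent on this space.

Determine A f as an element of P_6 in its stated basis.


g(x) = x^6 + 3x^5 + (15/4)x^4 + (5/2)x^3 + (143/16)x^2 + (195/16)x + 257/64

order-1 term: 3x^5 + 8x + 2
order-2 term: (15/4)x^4 + 2
order-3 term: (5/2)x^3
order-4 term: (15/16)x^2
order-5 term: (3/16)x
order-6 term: 1/64
the series for exp((1/2)D) f terminates at order 6
exp((1/2)D) f = x^6 + 3x^5 + (15/4)x^4 + (5/2)x^3 + (143/16)x^2 + (195/16)x + 257/64


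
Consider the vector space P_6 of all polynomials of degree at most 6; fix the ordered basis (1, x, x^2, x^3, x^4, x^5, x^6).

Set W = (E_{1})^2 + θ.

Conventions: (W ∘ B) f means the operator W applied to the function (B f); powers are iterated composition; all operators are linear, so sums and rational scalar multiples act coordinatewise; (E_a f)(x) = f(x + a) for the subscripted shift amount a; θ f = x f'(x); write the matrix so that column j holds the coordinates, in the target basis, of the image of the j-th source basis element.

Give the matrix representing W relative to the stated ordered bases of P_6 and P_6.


image of 1: 1
image of x: 2x + 2
image of x^2: 3x^2 + 4x + 4
image of x^3: 4x^3 + 6x^2 + 12x + 8
image of x^4: 5x^4 + 8x^3 + 24x^2 + 32x + 16
image of x^5: 6x^5 + 10x^4 + 40x^3 + 80x^2 + 80x + 32
image of x^6: 7x^6 + 12x^5 + 60x^4 + 160x^3 + 240x^2 + 192x + 64
each image's coordinates form column j of the matrix

the matrix is [[1, 2, 4, 8, 16, 32, 64]; [0, 2, 4, 12, 32, 80, 192]; [0, 0, 3, 6, 24, 80, 240]; [0, 0, 0, 4, 8, 40, 160]; [0, 0, 0, 0, 5, 10, 60]; [0, 0, 0, 0, 0, 6, 12]; [0, 0, 0, 0, 0, 0, 7]] (rows listed top to bottom)


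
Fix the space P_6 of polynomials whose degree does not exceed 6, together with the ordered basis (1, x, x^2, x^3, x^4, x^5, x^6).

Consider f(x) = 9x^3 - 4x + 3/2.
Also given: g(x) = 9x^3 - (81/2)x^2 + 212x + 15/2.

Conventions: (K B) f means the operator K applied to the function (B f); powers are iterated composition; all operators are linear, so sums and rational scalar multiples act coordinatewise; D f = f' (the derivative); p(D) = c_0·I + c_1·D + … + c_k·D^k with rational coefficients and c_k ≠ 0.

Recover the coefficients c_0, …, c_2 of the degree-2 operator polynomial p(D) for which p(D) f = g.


D^0 f = 9x^3 - 4x + 3/2
D^1 f = 27x^2 - 4
D^2 f = 54x
matching coefficients of g against c_0 f + c_1 Df + … from the top degree down determines the c_i
solution: c_0 = 1, c_1 = -3/2, c_2 = 4

c_0 = 1, c_1 = -3/2, c_2 = 4


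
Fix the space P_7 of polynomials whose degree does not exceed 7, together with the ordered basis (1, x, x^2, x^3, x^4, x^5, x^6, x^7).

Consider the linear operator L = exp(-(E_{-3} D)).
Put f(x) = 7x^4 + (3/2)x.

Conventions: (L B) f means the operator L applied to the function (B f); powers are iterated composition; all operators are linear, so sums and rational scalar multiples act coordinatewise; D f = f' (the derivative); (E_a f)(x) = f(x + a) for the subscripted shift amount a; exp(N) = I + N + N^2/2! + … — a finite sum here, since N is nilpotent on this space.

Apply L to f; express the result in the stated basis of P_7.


the result is g(x) = 7x^4 - 28x^3 + 294x^2 - (2573/2)x + 5051/2

order-1 term: -28x^3 + 252x^2 - 756x + 1509/2
order-2 term: 42x^2 - 504x + 1512
order-3 term: -28x + 252
order-4 term: 7
the series for exp(-(E_{-3} D)) f terminates at order 4
exp(-(E_{-3} D)) f = 7x^4 - 28x^3 + 294x^2 - (2573/2)x + 5051/2


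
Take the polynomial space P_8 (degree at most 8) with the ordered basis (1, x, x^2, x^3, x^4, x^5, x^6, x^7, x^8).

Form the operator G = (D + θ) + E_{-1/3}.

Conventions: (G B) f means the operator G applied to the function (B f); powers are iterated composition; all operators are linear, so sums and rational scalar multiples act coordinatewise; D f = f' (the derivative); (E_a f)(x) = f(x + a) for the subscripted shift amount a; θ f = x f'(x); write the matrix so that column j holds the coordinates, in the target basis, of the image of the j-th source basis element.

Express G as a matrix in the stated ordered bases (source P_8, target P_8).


image of 1: 1
image of x: 2x + 2/3
image of x^2: 3x^2 + (4/3)x + 1/9
image of x^3: 4x^3 + 2x^2 + (1/3)x - 1/27
image of x^4: 5x^4 + (8/3)x^3 + (2/3)x^2 - (4/27)x + 1/81
image of x^5: 6x^5 + (10/3)x^4 + (10/9)x^3 - (10/27)x^2 + (5/81)x - 1/243
image of x^6: 7x^6 + 4x^5 + (5/3)x^4 - (20/27)x^3 + (5/27)x^2 - (2/81)x + 1/729
image of x^7: 8x^7 + (14/3)x^6 + (7/3)x^5 - (35/27)x^4 + (35/81)x^3 - (7/81)x^2 + (7/729)x - 1/2187
image of x^8: 9x^8 + (16/3)x^7 + (28/9)x^6 - (56/27)x^5 + (70/81)x^4 - (56/243)x^3 + (28/729)x^2 - (8/2187)x + 1/6561
each image's coordinates form column j of the matrix

the matrix is [[1, 2/3, 1/9, -1/27, 1/81, -1/243, 1/729, -1/2187, 1/6561]; [0, 2, 4/3, 1/3, -4/27, 5/81, -2/81, 7/729, -8/2187]; [0, 0, 3, 2, 2/3, -10/27, 5/27, -7/81, 28/729]; [0, 0, 0, 4, 8/3, 10/9, -20/27, 35/81, -56/243]; [0, 0, 0, 0, 5, 10/3, 5/3, -35/27, 70/81]; [0, 0, 0, 0, 0, 6, 4, 7/3, -56/27]; [0, 0, 0, 0, 0, 0, 7, 14/3, 28/9]; [0, 0, 0, 0, 0, 0, 0, 8, 16/3]; [0, 0, 0, 0, 0, 0, 0, 0, 9]] (rows listed top to bottom)


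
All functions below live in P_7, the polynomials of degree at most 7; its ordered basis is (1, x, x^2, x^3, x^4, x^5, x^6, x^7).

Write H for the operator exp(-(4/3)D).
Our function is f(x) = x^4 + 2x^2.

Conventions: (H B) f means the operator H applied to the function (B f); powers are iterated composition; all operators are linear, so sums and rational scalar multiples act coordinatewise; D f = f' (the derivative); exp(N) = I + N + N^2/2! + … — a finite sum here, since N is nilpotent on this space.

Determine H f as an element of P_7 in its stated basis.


order-1 term: -(16/3)x^3 - (16/3)x
order-2 term: (32/3)x^2 + 32/9
order-3 term: -(256/27)x
order-4 term: 256/81
the series for exp(-(4/3)D) f terminates at order 4
exp(-(4/3)D) f = x^4 - (16/3)x^3 + (38/3)x^2 - (400/27)x + 544/81

the result is g(x) = x^4 - (16/3)x^3 + (38/3)x^2 - (400/27)x + 544/81


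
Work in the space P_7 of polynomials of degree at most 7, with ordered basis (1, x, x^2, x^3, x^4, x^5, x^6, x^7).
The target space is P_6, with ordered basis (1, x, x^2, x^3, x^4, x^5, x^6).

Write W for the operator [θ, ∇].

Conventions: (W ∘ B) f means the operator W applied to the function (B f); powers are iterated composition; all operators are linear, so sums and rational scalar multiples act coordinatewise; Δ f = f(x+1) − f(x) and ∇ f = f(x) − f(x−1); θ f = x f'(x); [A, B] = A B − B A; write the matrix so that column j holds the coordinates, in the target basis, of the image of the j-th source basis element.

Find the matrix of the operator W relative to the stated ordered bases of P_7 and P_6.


the matrix is [[0, -1, 2, -3, 4, -5, 6, -7]; [0, 0, -2, 6, -12, 20, -30, 42]; [0, 0, 0, -3, 12, -30, 60, -105]; [0, 0, 0, 0, -4, 20, -60, 140]; [0, 0, 0, 0, 0, -5, 30, -105]; [0, 0, 0, 0, 0, 0, -6, 42]; [0, 0, 0, 0, 0, 0, 0, -7]] (rows listed top to bottom)

image of 1: 0
image of x: -1
image of x^2: -2x + 2
image of x^3: -3x^2 + 6x - 3
image of x^4: -4x^3 + 12x^2 - 12x + 4
image of x^5: -5x^4 + 20x^3 - 30x^2 + 20x - 5
image of x^6: -6x^5 + 30x^4 - 60x^3 + 60x^2 - 30x + 6
image of x^7: -7x^6 + 42x^5 - 105x^4 + 140x^3 - 105x^2 + 42x - 7
each image's coordinates form column j of the matrix
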